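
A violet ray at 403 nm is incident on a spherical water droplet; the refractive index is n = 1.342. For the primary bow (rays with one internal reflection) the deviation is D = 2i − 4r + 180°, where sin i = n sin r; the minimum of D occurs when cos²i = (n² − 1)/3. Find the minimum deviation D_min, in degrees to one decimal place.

cos²i = (1.80096 − 1)/3 = 0.26699; i = arccos(0.51671) = 58.888°.
sin r = sin 58.888°/1.342 = 0.63797; r = 39.641°.
D_min = 2·58.888° − 4·39.641° + 180° = 139.213°.

139.2°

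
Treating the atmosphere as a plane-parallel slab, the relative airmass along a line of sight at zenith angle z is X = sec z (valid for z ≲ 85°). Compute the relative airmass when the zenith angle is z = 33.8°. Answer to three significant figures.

1.20

X = sec z = 1/cos 33.8° = 1/0.8310 = 1.2034.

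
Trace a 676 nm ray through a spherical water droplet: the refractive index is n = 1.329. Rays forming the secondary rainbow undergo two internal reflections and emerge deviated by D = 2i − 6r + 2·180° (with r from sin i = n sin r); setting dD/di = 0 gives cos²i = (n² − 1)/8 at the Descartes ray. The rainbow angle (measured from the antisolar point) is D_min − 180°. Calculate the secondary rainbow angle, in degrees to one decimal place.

49.8°

cos²i = (1.76624 − 1)/8 = 0.09578; i = arccos(0.30948) = 71.972°.
sin r = sin 71.972°/1.329 = 0.71550; r = 45.685°.
D_min = 2·71.972° − 6·45.685° + 360° = 229.837°.
Rainbow angle = D_min − 180° = 49.837°.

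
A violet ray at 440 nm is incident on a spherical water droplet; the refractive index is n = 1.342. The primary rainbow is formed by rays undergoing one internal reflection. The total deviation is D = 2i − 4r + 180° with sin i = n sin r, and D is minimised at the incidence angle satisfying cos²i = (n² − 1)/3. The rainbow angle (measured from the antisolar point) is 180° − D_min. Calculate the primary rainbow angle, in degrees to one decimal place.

cos²i = (1.80096 − 1)/3 = 0.26699; i = arccos(0.51671) = 58.888°.
sin r = sin 58.888°/1.342 = 0.63797; r = 39.641°.
D_min = 2·58.888° − 4·39.641° + 180° = 139.213°.
Rainbow angle = 180° − D_min = 40.787°.

40.8°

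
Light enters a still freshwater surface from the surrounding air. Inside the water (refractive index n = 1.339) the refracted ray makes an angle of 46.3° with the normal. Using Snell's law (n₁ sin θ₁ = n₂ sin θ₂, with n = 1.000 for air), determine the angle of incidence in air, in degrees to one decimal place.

75.5°

Snell: sin θ_i = n · sin θ_r = 1.339 × sin 46.3° = 1.339 × 0.7230 = 0.9681.
θ_i = arcsin(0.9681) = 75.48°.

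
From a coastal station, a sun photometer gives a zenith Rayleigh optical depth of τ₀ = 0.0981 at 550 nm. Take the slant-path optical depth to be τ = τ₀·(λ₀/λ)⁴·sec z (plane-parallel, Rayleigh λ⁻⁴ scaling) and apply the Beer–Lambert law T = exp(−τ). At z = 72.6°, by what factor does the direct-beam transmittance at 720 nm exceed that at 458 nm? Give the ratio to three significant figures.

1.77

Airmass: sec 72.6° = 3.3440.
τ(720 nm) = 0.0981 × (550/720)⁴ × 3.3440 = 0.0981 × 0.3405 × 3.3440 = 0.1117.
τ(458 nm) = 0.0981 × (550/458)⁴ × 3.3440 = 0.0981 × 2.0796 × 3.3440 = 0.6822.
T(720)/T(458) = exp(τ_B − τ_A) = exp(0.5705) = 1.7692.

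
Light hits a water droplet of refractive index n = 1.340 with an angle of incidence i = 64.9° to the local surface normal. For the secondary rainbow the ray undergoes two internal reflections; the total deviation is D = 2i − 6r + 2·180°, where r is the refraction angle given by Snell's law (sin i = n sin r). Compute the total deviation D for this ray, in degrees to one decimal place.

234.7°

sin r = sin 64.9° / 1.340 = 0.9056/1.340 = 0.6758; r = 42.52°.
D = 2·64.9° − 6·42.52° + 2·180° = 129.80° − 255.10° + 360° = 234.70°.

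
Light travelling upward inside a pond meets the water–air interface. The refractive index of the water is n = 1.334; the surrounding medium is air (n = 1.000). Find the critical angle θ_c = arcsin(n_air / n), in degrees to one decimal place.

48.6°

sin θ_c = n_air / n = 1.000 / 1.334 = 0.7496.
θ_c = arcsin(0.7496) = 48.56°.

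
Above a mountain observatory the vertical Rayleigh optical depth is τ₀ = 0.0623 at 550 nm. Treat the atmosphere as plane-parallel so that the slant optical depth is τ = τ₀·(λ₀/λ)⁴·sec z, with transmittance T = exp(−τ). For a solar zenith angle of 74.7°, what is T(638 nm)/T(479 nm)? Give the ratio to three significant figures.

Airmass: sec 74.7° = 3.7897.
τ(638 nm) = 0.0623 × (550/638)⁴ × 3.7897 = 0.0623 × 0.5523 × 3.7897 = 0.1304.
τ(479 nm) = 0.0623 × (550/479)⁴ × 3.7897 = 0.0623 × 1.7382 × 3.7897 = 0.4104.
T(638)/T(479) = exp(τ_B − τ_A) = exp(0.2800) = 1.3231.

1.32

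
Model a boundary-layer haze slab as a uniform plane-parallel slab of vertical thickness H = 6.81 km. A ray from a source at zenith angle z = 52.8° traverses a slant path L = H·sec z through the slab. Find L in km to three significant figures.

sec z = 1/cos 52.8° = 1.6540.
L = 6.81 × 1.6540 = 11.264 km.

11.3 km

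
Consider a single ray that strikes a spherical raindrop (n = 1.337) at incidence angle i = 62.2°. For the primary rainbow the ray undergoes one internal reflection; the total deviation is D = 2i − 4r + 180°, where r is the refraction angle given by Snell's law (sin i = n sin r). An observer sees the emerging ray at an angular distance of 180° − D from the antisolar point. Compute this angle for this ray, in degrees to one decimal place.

41.3°

sin r = sin 62.2° / 1.337 = 0.8846/1.337 = 0.6616; r = 41.42°.
D = 2·62.2° − 4·41.42° + 180° = 124.40° − 165.69° + 180° = 138.71°.
Angle from antisolar point = 180° − D = 41.29°.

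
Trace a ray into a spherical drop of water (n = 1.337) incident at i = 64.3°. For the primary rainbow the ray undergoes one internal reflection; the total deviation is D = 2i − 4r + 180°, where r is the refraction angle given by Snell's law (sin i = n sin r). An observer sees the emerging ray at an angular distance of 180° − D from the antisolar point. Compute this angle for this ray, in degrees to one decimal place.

40.9°

sin r = sin 64.3° / 1.337 = 0.9011/1.337 = 0.6740; r = 42.37°.
D = 2·64.3° − 4·42.37° + 180° = 128.60° − 169.49° + 180° = 139.11°.
Angle from antisolar point = 180° − D = 40.89°.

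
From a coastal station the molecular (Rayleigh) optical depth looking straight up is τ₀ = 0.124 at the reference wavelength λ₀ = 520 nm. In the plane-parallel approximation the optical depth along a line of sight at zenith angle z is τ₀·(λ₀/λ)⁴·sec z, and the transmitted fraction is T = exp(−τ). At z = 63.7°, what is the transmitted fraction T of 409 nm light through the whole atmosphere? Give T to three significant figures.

0.481

sec 63.7° = 2.2570.
τ = 0.124 × (520/409)⁴ × 2.2570 = 0.124 × 2.6129 × 2.2570 = 0.7313.
T = exp(−0.7313) = 0.4813.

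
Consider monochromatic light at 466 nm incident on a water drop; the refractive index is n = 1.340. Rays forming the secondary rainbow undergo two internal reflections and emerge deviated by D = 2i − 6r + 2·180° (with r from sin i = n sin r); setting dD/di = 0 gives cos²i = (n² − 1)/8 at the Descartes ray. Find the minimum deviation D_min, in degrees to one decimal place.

232.7°

cos²i = (1.79560 − 1)/8 = 0.09945; i = arccos(0.31536) = 71.618°.
sin r = sin 71.618°/1.340 = 0.70819; r = 45.088°.
D_min = 2·71.618° − 6·45.088° + 360° = 232.709°.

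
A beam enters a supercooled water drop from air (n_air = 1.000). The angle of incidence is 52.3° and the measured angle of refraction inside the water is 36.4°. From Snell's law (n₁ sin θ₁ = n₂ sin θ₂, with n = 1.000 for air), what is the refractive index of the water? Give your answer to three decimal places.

1.333

n = sin θ_i / sin θ_r = sin 52.3° / sin 36.4° = 0.7912 / 0.5934 = 1.3333.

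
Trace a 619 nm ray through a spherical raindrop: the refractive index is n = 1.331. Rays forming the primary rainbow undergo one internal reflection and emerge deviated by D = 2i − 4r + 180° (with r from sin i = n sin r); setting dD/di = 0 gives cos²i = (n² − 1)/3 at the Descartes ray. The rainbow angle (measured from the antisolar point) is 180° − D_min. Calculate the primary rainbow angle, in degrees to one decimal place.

42.4°

cos²i = (1.77156 − 1)/3 = 0.25719; i = arccos(0.50714) = 59.527°.
sin r = sin 59.527°/1.331 = 0.64753; r = 40.356°.
D_min = 2·59.527° − 4·40.356° + 180° = 137.630°.
Rainbow angle = 180° − D_min = 42.370°.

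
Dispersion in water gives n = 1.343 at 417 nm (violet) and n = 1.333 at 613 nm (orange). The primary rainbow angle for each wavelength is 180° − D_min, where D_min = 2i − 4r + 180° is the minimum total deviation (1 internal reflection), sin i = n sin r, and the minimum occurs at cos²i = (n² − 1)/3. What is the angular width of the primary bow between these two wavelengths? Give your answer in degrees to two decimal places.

1.43°

At 417 nm (n = 1.343): cos²i = 0.26788 → i = 58.830°, r = 39.577°, D_min = 139.354°, rainbow angle = 40.646°.
At 613 nm (n = 1.333): cos²i = 0.25896 → i = 59.410°, r = 40.225°, D_min = 137.922°, rainbow angle = 42.078°.
Angular width = |40.646° − 42.078°| = 1.432°.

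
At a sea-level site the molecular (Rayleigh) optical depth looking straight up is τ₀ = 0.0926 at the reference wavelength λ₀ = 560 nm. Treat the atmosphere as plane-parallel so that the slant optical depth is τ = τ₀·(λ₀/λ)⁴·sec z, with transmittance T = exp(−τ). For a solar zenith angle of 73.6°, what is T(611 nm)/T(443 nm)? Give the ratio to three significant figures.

Airmass: sec 73.6° = 3.5418.
τ(611 nm) = 0.0926 × (560/611)⁴ × 3.5418 = 0.0926 × 0.7056 × 3.5418 = 0.2314.
τ(443 nm) = 0.0926 × (560/443)⁴ × 3.5418 = 0.0926 × 2.5535 × 3.5418 = 0.8375.
T(611)/T(443) = exp(τ_B − τ_A) = exp(0.6060) = 1.8332.

1.83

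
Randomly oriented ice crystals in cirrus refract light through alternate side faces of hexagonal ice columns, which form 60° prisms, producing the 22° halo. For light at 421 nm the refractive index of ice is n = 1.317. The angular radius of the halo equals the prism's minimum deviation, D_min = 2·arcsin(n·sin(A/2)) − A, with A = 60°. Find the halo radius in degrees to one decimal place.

22.4°

n·sin(A/2) = 1.317 × sin 30° = 1.317 × 0.5000 = 0.6585.
D_min = 2·arcsin(0.6585) − 60° = 2 × 41.186° − 60° = 22.371°.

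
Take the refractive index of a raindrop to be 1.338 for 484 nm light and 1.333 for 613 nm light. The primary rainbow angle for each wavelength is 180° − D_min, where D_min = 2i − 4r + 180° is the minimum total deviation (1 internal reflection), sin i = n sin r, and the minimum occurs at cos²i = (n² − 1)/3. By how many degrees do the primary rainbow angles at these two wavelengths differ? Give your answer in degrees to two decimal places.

0.72°

At 484 nm (n = 1.338): cos²i = 0.26341 → i = 59.120°, r = 39.899°, D_min = 138.643°, rainbow angle = 41.357°.
At 613 nm (n = 1.333): cos²i = 0.25896 → i = 59.410°, r = 40.225°, D_min = 137.922°, rainbow angle = 42.078°.
Angular width = |41.357° − 42.078°| = 0.722°.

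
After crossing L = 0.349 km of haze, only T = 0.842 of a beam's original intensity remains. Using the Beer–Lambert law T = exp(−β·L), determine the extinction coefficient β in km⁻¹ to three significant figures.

Beer–Lambert: T = exp(−βL) ⇒ β = −ln(T)/L = −ln(0.842)/0.349 = 0.1720/0.349 = 0.4928 km⁻¹.

0.493 km⁻¹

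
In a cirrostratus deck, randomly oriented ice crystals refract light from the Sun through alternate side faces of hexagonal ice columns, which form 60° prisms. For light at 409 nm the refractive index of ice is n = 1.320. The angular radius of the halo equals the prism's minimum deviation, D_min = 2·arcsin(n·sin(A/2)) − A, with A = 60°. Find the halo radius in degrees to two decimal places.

22.60°

n·sin(A/2) = 1.320 × sin 30° = 1.320 × 0.5000 = 0.6600.
D_min = 2·arcsin(0.6600) − 60° = 2 × 41.300° − 60° = 22.600°.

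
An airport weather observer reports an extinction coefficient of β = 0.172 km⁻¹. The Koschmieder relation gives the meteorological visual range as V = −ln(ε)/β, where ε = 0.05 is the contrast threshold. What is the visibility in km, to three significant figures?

V = −ln(0.05) / 0.172 = 2.996 / 0.172 = 17.4170 km.

17.4 km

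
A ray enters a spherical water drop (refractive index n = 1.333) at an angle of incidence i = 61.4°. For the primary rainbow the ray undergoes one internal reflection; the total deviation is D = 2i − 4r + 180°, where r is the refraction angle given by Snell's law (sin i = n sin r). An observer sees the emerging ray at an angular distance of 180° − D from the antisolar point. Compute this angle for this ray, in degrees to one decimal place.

sin r = sin 61.4° / 1.333 = 0.8780/1.333 = 0.6587; r = 41.20°.
D = 2·61.4° − 4·41.20° + 180° = 122.80° − 164.79° + 180° = 138.01°.
Angle from antisolar point = 180° − D = 41.99°.

42.0°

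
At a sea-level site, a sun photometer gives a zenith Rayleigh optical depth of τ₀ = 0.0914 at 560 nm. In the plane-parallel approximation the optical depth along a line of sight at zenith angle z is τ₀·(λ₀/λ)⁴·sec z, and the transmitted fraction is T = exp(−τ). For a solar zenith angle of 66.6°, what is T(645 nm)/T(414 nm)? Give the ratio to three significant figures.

Airmass: sec 66.6° = 2.5180.
τ(645 nm) = 0.0914 × (560/645)⁴ × 2.5180 = 0.0914 × 0.5682 × 2.5180 = 0.1308.
τ(414 nm) = 0.0914 × (560/414)⁴ × 2.5180 = 0.0914 × 3.3477 × 2.5180 = 0.7705.
T(645)/T(414) = exp(τ_B − τ_A) = exp(0.6397) = 1.8959.

1.90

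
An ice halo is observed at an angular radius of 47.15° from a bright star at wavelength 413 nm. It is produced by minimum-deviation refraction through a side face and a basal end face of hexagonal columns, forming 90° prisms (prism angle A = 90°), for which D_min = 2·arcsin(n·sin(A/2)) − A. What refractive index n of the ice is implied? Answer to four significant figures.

1.316

Rearranging: n = sin((D_min + A)/2) / sin(A/2).
(D_min + A)/2 = (47.15° + 90°)/2 = 68.575°.
n = sin 68.575° / sin 45° = 0.9309 / 0.7071 = 1.3165.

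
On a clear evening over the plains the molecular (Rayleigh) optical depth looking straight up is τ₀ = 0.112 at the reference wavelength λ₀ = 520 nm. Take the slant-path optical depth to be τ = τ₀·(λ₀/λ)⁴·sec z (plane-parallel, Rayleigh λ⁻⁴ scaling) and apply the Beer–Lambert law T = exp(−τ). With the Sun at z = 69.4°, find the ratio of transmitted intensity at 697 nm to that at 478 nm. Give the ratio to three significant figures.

1.42

Airmass: sec 69.4° = 2.8422.
τ(697 nm) = 0.112 × (520/697)⁴ × 2.8422 = 0.112 × 0.3098 × 2.8422 = 0.0986.
τ(478 nm) = 0.112 × (520/478)⁴ × 2.8422 = 0.112 × 1.4006 × 2.8422 = 0.4458.
T(697)/T(478) = exp(τ_B − τ_A) = exp(0.3472) = 1.4151.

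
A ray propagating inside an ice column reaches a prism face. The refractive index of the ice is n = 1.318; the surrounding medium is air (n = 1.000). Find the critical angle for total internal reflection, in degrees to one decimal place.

49.4°

sin θ_c = n_air / n = 1.000 / 1.318 = 0.7587.
θ_c = arcsin(0.7587) = 49.35°.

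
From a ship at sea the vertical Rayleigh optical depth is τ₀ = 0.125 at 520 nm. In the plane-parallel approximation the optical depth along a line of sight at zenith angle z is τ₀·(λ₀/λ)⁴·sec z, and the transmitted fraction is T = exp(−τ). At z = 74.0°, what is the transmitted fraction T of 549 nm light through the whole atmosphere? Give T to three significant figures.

sec 74.0° = 3.6280.
τ = 0.125 × (520/549)⁴ × 3.6280 = 0.125 × 0.8049 × 3.6280 = 0.3650.
T = exp(−0.3650) = 0.6942.

0.694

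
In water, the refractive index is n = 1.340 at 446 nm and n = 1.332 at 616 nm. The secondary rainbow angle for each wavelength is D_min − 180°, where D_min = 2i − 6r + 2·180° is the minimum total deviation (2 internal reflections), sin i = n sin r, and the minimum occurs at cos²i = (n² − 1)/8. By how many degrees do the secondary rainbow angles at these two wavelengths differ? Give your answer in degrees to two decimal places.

At 446 nm (n = 1.340): cos²i = 0.09945 → i = 71.618°, r = 45.088°, D_min = 232.709°, rainbow angle = 52.709°.
At 616 nm (n = 1.332): cos²i = 0.09678 → i = 71.875°, r = 45.520°, D_min = 230.628°, rainbow angle = 50.628°.
Angular width = |52.709° − 50.628°| = 2.080°.

2.08°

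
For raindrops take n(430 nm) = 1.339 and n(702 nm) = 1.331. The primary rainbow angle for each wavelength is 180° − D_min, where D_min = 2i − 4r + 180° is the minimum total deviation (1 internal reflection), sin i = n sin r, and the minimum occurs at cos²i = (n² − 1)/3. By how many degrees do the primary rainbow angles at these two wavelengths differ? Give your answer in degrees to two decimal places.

At 430 nm (n = 1.339): cos²i = 0.26431 → i = 59.062°, r = 39.834°, D_min = 138.786°, rainbow angle = 41.214°.
At 702 nm (n = 1.331): cos²i = 0.25719 → i = 59.527°, r = 40.356°, D_min = 137.630°, rainbow angle = 42.370°.
Angular width = |41.214° − 42.370°| = 1.156°.

1.16°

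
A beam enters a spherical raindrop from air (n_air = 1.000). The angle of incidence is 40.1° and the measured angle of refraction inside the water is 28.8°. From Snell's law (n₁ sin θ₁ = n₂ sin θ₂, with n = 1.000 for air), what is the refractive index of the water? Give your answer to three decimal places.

1.337

n = sin θ_i / sin θ_r = sin 40.1° / sin 28.8° = 0.6441 / 0.4818 = 1.3370.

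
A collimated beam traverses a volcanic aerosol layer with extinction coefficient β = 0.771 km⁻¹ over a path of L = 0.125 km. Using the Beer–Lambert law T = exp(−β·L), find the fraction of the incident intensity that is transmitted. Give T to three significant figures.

0.908

τ = β·L = 0.771 × 0.125 = 0.0964.
T = exp(−0.0964) = 0.9081.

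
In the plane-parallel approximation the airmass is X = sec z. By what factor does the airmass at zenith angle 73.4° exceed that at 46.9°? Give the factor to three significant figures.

X(73.4°)/X(46.9°) = sec 73.4° / sec 46.9° = cos 46.9° / cos 73.4° = 0.6833/0.2857 = 2.3917.

2.39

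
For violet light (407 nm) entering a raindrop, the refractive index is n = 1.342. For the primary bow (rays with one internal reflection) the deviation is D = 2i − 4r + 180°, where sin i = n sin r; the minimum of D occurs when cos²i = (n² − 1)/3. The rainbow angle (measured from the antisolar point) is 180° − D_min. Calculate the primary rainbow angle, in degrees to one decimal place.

cos²i = (1.80096 − 1)/3 = 0.26699; i = arccos(0.51671) = 58.888°.
sin r = sin 58.888°/1.342 = 0.63797; r = 39.641°.
D_min = 2·58.888° − 4·39.641° + 180° = 139.213°.
Rainbow angle = 180° − D_min = 40.787°.

40.8°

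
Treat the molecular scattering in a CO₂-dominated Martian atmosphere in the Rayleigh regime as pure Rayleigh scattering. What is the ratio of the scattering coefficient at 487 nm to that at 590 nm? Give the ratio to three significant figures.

Rayleigh scattering ∝ λ⁻⁴, so the ratio of coefficients is the inverse fourth power of the wavelength ratio.
σ(487)/σ(590) = (590/487)⁴ = (1.2115)⁴ = 2.154.

2.15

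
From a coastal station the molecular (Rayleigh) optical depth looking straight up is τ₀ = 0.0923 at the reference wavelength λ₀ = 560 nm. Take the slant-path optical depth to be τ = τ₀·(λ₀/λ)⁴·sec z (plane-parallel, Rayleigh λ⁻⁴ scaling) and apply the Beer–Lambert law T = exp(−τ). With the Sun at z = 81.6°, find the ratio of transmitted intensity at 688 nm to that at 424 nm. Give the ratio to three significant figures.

5.18

Airmass: sec 81.6° = 6.8454.
τ(688 nm) = 0.0923 × (560/688)⁴ × 6.8454 = 0.0923 × 0.4389 × 6.8454 = 0.2773.
τ(424 nm) = 0.0923 × (560/424)⁴ × 6.8454 = 0.0923 × 3.0429 × 6.8454 = 1.9226.
T(688)/T(424) = exp(τ_B − τ_A) = exp(1.6453) = 5.1824.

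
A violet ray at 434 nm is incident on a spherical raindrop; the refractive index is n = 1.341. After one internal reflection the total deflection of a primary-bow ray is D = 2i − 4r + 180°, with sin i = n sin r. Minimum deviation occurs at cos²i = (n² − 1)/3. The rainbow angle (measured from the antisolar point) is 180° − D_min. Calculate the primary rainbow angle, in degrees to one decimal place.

40.9°

cos²i = (1.79828 − 1)/3 = 0.26609; i = arccos(0.51584) = 58.946°.
sin r = sin 58.946°/1.341 = 0.63884; r = 39.705°.
D_min = 2·58.946° − 4·39.705° + 180° = 139.071°.
Rainbow angle = 180° − D_min = 40.929°.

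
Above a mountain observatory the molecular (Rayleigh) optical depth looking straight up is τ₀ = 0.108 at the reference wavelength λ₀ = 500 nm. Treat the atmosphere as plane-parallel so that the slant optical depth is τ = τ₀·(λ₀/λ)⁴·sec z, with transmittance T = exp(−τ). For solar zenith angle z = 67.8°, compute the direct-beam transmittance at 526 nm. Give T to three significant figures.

sec 67.8° = 2.6466.
τ = 0.108 × (500/526)⁴ × 2.6466 = 0.108 × 0.8165 × 2.6466 = 0.2334.
T = exp(−0.2334) = 0.7919.

0.792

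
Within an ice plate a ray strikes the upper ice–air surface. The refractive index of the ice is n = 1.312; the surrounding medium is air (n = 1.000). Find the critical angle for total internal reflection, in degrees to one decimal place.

sin θ_c = n_air / n = 1.000 / 1.312 = 0.7622.
θ_c = arcsin(0.7622) = 49.66°.

49.7°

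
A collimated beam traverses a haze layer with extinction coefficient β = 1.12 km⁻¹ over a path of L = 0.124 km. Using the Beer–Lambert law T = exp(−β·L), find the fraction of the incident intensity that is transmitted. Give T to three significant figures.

0.870

τ = β·L = 1.12 × 0.124 = 0.1389.
T = exp(−0.1389) = 0.8703.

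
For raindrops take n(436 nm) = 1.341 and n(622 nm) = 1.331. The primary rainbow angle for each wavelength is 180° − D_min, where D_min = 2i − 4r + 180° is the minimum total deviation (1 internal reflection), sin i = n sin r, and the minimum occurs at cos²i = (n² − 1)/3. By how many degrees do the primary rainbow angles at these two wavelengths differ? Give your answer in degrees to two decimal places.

At 436 nm (n = 1.341): cos²i = 0.26609 → i = 58.946°, r = 39.705°, D_min = 139.071°, rainbow angle = 40.929°.
At 622 nm (n = 1.331): cos²i = 0.25719 → i = 59.527°, r = 40.356°, D_min = 137.630°, rainbow angle = 42.370°.
Angular width = |40.929° − 42.370°| = 1.441°.

1.44°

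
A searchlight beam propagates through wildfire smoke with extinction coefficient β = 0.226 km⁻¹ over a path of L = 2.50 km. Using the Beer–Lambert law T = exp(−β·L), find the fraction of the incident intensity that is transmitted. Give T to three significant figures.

τ = β·L = 0.226 × 2.50 = 0.5650.
T = exp(−0.5650) = 0.5684.

0.568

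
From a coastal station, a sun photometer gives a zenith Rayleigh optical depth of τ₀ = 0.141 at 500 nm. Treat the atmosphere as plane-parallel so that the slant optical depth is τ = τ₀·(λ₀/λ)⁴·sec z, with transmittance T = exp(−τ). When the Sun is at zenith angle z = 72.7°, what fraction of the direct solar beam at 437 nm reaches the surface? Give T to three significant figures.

sec 72.7° = 3.3628.
τ = 0.141 × (500/437)⁴ × 3.3628 = 0.141 × 1.7138 × 3.3628 = 0.8126.
T = exp(−0.8126) = 0.4437.

0.444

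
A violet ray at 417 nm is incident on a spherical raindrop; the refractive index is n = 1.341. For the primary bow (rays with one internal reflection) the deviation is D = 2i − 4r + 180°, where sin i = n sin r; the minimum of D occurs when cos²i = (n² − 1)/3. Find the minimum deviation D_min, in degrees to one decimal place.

139.1°

cos²i = (1.79828 − 1)/3 = 0.26609; i = arccos(0.51584) = 58.946°.
sin r = sin 58.946°/1.341 = 0.63884; r = 39.705°.
D_min = 2·58.946° − 4·39.705° + 180° = 139.071°.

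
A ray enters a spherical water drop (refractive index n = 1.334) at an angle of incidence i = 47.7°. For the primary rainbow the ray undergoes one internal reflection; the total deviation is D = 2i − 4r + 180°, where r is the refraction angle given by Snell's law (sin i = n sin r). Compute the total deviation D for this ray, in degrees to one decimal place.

140.7°

sin r = sin 47.7° / 1.334 = 0.7396/1.334 = 0.5544; r = 33.67°.
D = 2·47.7° − 4·33.67° + 180° = 95.40° − 134.69° + 180° = 140.71°.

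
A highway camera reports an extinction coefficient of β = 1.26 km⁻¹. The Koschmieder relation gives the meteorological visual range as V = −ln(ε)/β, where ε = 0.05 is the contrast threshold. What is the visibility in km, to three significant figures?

2.38 km

V = −ln(0.05) / 1.26 = 2.996 / 1.26 = 2.3776 km.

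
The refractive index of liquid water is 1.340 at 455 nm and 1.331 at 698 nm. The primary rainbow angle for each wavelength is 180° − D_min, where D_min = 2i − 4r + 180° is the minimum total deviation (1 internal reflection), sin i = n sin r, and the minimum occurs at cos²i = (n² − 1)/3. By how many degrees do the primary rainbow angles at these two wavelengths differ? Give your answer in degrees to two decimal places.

1.30°

At 455 nm (n = 1.340): cos²i = 0.26520 → i = 59.004°, r = 39.770°, D_min = 138.929°, rainbow angle = 41.071°.
At 698 nm (n = 1.331): cos²i = 0.25719 → i = 59.527°, r = 40.356°, D_min = 137.630°, rainbow angle = 42.370°.
Angular width = |41.071° − 42.370°| = 1.299°.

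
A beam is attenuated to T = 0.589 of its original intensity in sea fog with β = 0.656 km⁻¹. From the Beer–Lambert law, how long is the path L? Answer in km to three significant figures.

0.807 km

Beer–Lambert: T = exp(−βL) ⇒ L = −ln(T)/β = −ln(0.589)/0.656 = 0.5293/0.656 = 0.8069 km.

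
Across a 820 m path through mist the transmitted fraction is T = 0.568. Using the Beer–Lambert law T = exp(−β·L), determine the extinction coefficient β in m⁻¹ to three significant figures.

0.000690 m⁻¹

Beer–Lambert: T = exp(−βL) ⇒ β = −ln(T)/L = −ln(0.568)/820 = 0.5656/820 = 0.0006898 m⁻¹.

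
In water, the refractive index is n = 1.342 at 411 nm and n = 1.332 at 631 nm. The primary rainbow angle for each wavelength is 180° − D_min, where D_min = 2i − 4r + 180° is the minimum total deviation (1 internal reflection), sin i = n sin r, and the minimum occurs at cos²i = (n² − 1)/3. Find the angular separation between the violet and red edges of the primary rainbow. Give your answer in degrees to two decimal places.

1.44°

At 411 nm (n = 1.342): cos²i = 0.26699 → i = 58.888°, r = 39.641°, D_min = 139.213°, rainbow angle = 40.787°.
At 631 nm (n = 1.332): cos²i = 0.25807 → i = 59.469°, r = 40.290°, D_min = 137.776°, rainbow angle = 42.224°.
Angular width = |40.787° − 42.224°| = 1.437°.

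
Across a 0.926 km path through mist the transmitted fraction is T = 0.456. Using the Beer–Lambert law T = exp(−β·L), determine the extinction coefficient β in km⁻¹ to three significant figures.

0.848 km⁻¹

Beer–Lambert: T = exp(−βL) ⇒ β = −ln(T)/L = −ln(0.456)/0.926 = 0.7853/0.926 = 0.848 km⁻¹.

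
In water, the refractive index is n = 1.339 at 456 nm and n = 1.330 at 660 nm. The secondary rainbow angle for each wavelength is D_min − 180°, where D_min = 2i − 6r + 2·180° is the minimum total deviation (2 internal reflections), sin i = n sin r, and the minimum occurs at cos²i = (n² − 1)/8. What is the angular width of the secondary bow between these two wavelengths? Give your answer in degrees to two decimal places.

At 456 nm (n = 1.339): cos²i = 0.09912 → i = 71.650°, r = 45.141°, D_min = 232.451°, rainbow angle = 52.451°.
At 660 nm (n = 1.330): cos²i = 0.09611 → i = 71.940°, r = 45.630°, D_min = 230.101°, rainbow angle = 50.101°.
Angular width = |52.451° − 50.101°| = 2.350°.

2.35°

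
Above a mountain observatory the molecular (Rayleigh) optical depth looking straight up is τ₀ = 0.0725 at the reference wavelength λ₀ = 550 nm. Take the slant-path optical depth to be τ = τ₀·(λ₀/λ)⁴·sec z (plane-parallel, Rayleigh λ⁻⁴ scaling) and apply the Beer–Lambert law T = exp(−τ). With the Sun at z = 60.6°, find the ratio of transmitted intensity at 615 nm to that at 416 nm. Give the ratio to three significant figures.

Airmass: sec 60.6° = 2.0371.
τ(615 nm) = 0.0725 × (550/615)⁴ × 2.0371 = 0.0725 × 0.6397 × 2.0371 = 0.0945.
τ(416 nm) = 0.0725 × (550/416)⁴ × 2.0371 = 0.0725 × 3.0555 × 2.0371 = 0.4513.
T(615)/T(416) = exp(τ_B − τ_A) = exp(0.3568) = 1.4287.

1.43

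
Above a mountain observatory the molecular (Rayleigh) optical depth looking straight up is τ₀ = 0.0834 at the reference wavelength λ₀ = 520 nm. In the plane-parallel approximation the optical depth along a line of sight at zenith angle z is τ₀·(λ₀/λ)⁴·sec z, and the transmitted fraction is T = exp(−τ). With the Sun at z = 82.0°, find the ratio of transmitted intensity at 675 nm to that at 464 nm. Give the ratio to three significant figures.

Airmass: sec 82.0° = 7.1853.
τ(675 nm) = 0.0834 × (520/675)⁴ × 7.1853 = 0.0834 × 0.3522 × 7.1853 = 0.2111.
τ(464 nm) = 0.0834 × (520/464)⁴ × 7.1853 = 0.0834 × 1.5774 × 7.1853 = 0.9453.
T(675)/T(464) = exp(τ_B − τ_A) = exp(0.7342) = 2.0838.

2.08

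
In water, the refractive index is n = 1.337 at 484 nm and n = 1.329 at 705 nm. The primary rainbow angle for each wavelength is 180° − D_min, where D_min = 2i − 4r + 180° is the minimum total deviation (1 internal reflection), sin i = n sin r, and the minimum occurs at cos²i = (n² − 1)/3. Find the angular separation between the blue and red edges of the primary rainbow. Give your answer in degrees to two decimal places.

1.16°

At 484 nm (n = 1.337): cos²i = 0.26252 → i = 59.178°, r = 39.964°, D_min = 138.500°, rainbow angle = 41.500°.
At 705 nm (n = 1.329): cos²i = 0.25541 → i = 59.643°, r = 40.487°, D_min = 137.337°, rainbow angle = 42.663°.
Angular width = |41.500° − 42.663°| = 1.163°.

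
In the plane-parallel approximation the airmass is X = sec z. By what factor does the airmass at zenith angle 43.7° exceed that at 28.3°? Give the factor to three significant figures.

X(43.7°)/X(28.3°) = sec 43.7° / sec 28.3° = cos 28.3° / cos 43.7° = 0.8805/0.7230 = 1.2179.

1.22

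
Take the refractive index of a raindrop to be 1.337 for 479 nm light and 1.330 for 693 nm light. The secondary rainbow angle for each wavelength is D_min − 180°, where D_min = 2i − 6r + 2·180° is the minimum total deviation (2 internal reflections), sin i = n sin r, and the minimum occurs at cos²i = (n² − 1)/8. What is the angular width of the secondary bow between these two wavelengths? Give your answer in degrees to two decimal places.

At 479 nm (n = 1.337): cos²i = 0.09845 → i = 71.714°, r = 45.249°, D_min = 231.934°, rainbow angle = 51.934°.
At 693 nm (n = 1.330): cos²i = 0.09611 → i = 71.940°, r = 45.630°, D_min = 230.101°, rainbow angle = 50.101°.
Angular width = |51.934° − 50.101°| = 1.832°.

1.83°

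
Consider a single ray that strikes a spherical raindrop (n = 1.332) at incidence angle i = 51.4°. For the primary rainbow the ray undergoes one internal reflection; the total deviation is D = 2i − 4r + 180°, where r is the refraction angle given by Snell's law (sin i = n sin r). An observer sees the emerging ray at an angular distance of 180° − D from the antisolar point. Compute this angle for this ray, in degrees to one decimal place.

40.9°

sin r = sin 51.4° / 1.332 = 0.7815/1.332 = 0.5867; r = 35.93°.
D = 2·51.4° − 4·35.93° + 180° = 102.80° − 143.70° + 180° = 139.10°.
Angle from antisolar point = 180° − D = 40.90°.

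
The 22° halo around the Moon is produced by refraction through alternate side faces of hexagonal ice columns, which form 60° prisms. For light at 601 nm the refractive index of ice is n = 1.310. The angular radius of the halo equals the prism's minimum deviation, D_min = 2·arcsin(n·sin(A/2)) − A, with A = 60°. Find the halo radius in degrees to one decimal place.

21.8°

n·sin(A/2) = 1.310 × sin 30° = 1.310 × 0.5000 = 0.6550.
D_min = 2·arcsin(0.6550) − 60° = 2 × 40.920° − 60° = 21.839°.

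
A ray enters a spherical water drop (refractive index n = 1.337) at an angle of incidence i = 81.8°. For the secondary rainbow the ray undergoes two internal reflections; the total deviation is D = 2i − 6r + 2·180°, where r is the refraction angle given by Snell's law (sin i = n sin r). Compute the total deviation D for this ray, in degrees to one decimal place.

237.1°

sin r = sin 81.8° / 1.337 = 0.9898/1.337 = 0.7403; r = 47.76°.
D = 2·81.8° − 6·47.76° + 2·180° = 163.60° − 286.54° + 360° = 237.06°.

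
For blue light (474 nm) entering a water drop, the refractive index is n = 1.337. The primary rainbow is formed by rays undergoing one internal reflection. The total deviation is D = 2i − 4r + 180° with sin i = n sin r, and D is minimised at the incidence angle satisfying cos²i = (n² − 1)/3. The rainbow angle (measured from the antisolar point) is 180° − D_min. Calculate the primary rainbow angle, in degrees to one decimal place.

41.5°

cos²i = (1.78757 − 1)/3 = 0.26252; i = arccos(0.51237) = 59.178°.
sin r = sin 59.178°/1.337 = 0.64231; r = 39.964°.
D_min = 2·59.178° − 4·39.964° + 180° = 138.500°.
Rainbow angle = 180° − D_min = 41.500°.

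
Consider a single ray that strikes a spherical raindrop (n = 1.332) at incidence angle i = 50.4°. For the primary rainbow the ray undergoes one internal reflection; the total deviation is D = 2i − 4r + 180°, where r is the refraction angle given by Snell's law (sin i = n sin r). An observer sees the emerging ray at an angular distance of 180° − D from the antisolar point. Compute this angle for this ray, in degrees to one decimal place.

sin r = sin 50.4° / 1.332 = 0.7705/1.332 = 0.5785; r = 35.34°.
D = 2·50.4° − 4·35.34° + 180° = 100.80° − 141.37° + 180° = 139.43°.
Angle from antisolar point = 180° − D = 40.57°.

40.6°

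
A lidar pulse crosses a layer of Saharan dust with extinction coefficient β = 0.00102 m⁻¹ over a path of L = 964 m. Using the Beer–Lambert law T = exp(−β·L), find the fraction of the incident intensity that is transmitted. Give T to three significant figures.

τ = β·L = 0.00102 × 964 = 0.9833.
T = exp(−0.9833) = 0.3741.

0.374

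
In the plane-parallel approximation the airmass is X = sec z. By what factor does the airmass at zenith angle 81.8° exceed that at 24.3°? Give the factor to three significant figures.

X(81.8°)/X(24.3°) = sec 81.8° / sec 24.3° = cos 24.3° / cos 81.8° = 0.9114/0.1426 = 6.3900.

6.39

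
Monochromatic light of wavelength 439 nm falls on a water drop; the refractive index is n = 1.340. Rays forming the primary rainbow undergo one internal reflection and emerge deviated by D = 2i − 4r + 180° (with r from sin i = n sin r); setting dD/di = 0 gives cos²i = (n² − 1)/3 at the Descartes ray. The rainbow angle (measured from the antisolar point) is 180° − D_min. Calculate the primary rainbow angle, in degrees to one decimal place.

41.1°

cos²i = (1.79560 − 1)/3 = 0.26520; i = arccos(0.51498) = 59.004°.
sin r = sin 59.004°/1.340 = 0.63971; r = 39.770°.
D_min = 2·59.004° − 4·39.770° + 180° = 138.929°.
Rainbow angle = 180° − D_min = 41.071°.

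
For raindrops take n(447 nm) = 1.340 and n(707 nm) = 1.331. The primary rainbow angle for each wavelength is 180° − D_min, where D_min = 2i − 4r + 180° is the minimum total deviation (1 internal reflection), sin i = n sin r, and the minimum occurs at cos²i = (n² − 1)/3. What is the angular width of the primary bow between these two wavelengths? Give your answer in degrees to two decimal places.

At 447 nm (n = 1.340): cos²i = 0.26520 → i = 59.004°, r = 39.770°, D_min = 138.929°, rainbow angle = 41.071°.
At 707 nm (n = 1.331): cos²i = 0.25719 → i = 59.527°, r = 40.356°, D_min = 137.630°, rainbow angle = 42.370°.
Angular width = |41.071° − 42.370°| = 1.299°.

1.30°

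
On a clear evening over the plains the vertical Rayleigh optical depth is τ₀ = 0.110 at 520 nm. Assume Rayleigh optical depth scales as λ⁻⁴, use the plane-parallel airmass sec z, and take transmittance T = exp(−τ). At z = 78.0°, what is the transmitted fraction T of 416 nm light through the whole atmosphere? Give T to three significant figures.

0.275

sec 78.0° = 4.8097.
τ = 0.110 × (520/416)⁴ × 4.8097 = 0.110 × 2.4414 × 4.8097 = 1.2917.
T = exp(−1.2917) = 0.2748.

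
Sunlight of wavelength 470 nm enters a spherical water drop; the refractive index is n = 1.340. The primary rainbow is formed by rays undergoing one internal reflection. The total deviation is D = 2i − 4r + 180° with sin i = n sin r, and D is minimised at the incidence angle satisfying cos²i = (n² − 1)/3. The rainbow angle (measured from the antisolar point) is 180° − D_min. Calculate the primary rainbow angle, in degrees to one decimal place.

41.1°

cos²i = (1.79560 − 1)/3 = 0.26520; i = arccos(0.51498) = 59.004°.
sin r = sin 59.004°/1.340 = 0.63971; r = 39.770°.
D_min = 2·59.004° − 4·39.770° + 180° = 138.929°.
Rainbow angle = 180° − D_min = 41.071°.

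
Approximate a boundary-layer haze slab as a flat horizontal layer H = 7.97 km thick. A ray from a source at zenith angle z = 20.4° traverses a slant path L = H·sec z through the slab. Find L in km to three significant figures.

sec z = 1/cos 20.4° = 1.0669.
L = 7.97 × 1.0669 = 8.503 km.

8.50 km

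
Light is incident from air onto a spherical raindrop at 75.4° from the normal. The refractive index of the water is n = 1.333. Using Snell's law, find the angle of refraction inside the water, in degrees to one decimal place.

Snell: sin θ_r = sin θ_i / n = sin 75.4° / 1.333 = 0.9677 / 1.333 = 0.7260.
θ_r = arcsin(0.7260) = 46.55°.

46.5°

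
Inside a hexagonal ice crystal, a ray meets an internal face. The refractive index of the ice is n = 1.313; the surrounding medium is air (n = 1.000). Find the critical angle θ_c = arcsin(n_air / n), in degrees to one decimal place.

49.6°

sin θ_c = n_air / n = 1.000 / 1.313 = 0.7616.
θ_c = arcsin(0.7616) = 49.61°.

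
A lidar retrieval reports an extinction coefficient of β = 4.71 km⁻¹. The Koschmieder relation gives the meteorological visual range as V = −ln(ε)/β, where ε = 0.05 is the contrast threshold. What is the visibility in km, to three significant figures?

V = −ln(0.05) / 4.71 = 2.996 / 4.71 = 0.6360 km.

0.636 km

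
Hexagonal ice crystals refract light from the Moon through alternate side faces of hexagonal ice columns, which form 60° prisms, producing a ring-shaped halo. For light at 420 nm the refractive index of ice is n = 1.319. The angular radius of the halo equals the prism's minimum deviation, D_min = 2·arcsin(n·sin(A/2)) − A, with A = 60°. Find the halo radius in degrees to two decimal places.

n·sin(A/2) = 1.319 × sin 30° = 1.319 × 0.5000 = 0.6595.
D_min = 2·arcsin(0.6595) − 60° = 2 × 41.262° − 60° = 22.524°.

22.52°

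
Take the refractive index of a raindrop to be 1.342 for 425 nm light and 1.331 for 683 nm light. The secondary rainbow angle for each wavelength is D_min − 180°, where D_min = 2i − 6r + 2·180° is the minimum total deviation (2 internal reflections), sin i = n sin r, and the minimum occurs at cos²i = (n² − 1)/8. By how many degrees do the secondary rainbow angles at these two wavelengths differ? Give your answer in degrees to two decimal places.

2.86°

At 425 nm (n = 1.342): cos²i = 0.10012 → i = 71.554°, r = 44.981°, D_min = 233.222°, rainbow angle = 53.222°.
At 683 nm (n = 1.331): cos²i = 0.09645 → i = 71.907°, r = 45.575°, D_min = 230.365°, rainbow angle = 50.365°.
Angular width = |53.222° − 50.365°| = 2.857°.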